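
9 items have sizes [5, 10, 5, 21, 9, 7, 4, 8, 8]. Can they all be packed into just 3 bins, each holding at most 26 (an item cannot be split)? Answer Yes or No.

A valid assignment using 3 bins:
  bin 1: 21 + 5 = 26
  bin 2: 10 + 9 + 7 = 26
  bin 3: 8 + 8 + 5 + 4 = 25
Every load is within 26, so 3 bins suffice.

Yes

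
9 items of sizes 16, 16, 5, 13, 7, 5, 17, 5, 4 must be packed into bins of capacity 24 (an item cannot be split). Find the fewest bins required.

4

Total = 17 + 16 + 16 + 13 + 7 + 5 + 5 + 5 + 4 = 88.
Lower bound: ⌈88/24⌉ = 4 bins.
A packing using 4 bins:
  bin 1: 17 + 7 = 24
  bin 2: 16 + 5 = 21
  bin 3: 16 + 5 = 21
  bin 4: 13 + 5 + 4 = 22
This matches the lower bound, so 4 is optimal.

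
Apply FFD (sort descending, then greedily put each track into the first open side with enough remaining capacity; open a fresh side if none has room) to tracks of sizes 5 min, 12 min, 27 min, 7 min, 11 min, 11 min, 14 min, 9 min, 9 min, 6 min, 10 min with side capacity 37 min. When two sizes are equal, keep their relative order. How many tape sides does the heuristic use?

4

Sorted descending: 27, 14, 12, 11, 11, 10, 9, 9, 7, 6, 5.
  27 → side 1 (new)  [load 27/37]
  14 → side 2 (new)  [load 14/37]
  12 → side 2  [load 26/37]
  11 → side 2  [load 37/37]
  11 → side 3 (new)  [load 11/37]
  10 → side 1  [load 37/37]
  9 → side 3  [load 20/37]
  9 → side 3  [load 29/37]
  7 → side 3  [load 36/37]
  6 → side 4 (new)  [load 6/37]
  5 → side 4  [load 11/37]
4 tape sides opened.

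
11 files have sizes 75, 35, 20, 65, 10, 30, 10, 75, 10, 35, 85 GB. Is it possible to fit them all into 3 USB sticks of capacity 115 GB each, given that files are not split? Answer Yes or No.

No

Total = 450 GB; ⌈450/115⌉ = 4.
At least 4 USB sticks are required, but only 3 are allowed.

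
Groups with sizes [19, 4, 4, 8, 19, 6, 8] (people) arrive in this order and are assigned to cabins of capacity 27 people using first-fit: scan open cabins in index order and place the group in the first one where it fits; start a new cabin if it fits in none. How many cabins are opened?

  19 → cabin 1 (new)  [load 19/27]
  4 → cabin 1  [load 23/27]
  4 → cabin 1  [load 27/27]
  8 → cabin 2 (new)  [load 8/27]
  19 → cabin 2  [load 27/27]
  6 → cabin 3 (new)  [load 6/27]
  8 → cabin 3  [load 14/27]
3 cabins opened.

3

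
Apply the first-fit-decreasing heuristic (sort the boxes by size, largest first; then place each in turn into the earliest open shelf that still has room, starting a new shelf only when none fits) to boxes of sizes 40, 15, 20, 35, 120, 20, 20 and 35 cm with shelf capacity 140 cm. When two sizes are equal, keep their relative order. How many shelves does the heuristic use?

3

Sorted descending: 120, 40, 35, 35, 20, 20, 20, 15.
  120 → shelf 1 (new)  [load 120/140]
  40 → shelf 2 (new)  [load 40/140]
  35 → shelf 2  [load 75/140]
  35 → shelf 2  [load 110/140]
  20 → shelf 1  [load 140/140]
  20 → shelf 2  [load 130/140]
  20 → shelf 3 (new)  [load 20/140]
  15 → shelf 3  [load 35/140]
3 shelves opened.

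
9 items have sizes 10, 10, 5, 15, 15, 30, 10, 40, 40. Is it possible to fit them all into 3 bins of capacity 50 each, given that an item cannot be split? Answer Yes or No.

No

Total = 175; ⌈175/50⌉ = 4.
At least 4 bins are required, but only 3 are allowed.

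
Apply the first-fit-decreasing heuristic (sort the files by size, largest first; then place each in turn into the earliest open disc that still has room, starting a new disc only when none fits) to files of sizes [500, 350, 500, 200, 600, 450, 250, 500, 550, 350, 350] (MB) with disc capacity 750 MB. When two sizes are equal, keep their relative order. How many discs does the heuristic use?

8

Sorted descending: 600, 550, 500, 500, 500, 450, 350, 350, 350, 250, 200.
  600 → disc 1 (new)  [load 600/750]
  550 → disc 2 (new)  [load 550/750]
  500 → disc 3 (new)  [load 500/750]
  500 → disc 4 (new)  [load 500/750]
  500 → disc 5 (new)  [load 500/750]
  450 → disc 6 (new)  [load 450/750]
  350 → disc 7 (new)  [load 350/750]
  350 → disc 7  [load 700/750]
  350 → disc 8 (new)  [load 350/750]
  250 → disc 3  [load 750/750]
  200 → disc 2  [load 750/750]
8 discs opened.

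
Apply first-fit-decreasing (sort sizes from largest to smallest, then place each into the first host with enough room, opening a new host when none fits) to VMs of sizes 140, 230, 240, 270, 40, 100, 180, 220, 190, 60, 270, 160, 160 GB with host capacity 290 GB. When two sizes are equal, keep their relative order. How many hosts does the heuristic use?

Sorted descending: 270, 270, 240, 230, 220, 190, 180, 160, 160, 140, 100, 60, 40.
  270 → host 1 (new)  [load 270/290]
  270 → host 2 (new)  [load 270/290]
  240 → host 3 (new)  [load 240/290]
  230 → host 4 (new)  [load 230/290]
  220 → host 5 (new)  [load 220/290]
  190 → host 6 (new)  [load 190/290]
  180 → host 7 (new)  [load 180/290]
  160 → host 8 (new)  [load 160/290]
  160 → host 9 (new)  [load 160/290]
  140 → host 10 (new)  [load 140/290]
  100 → host 6  [load 290/290]
  60 → host 4  [load 290/290]
  40 → host 3  [load 280/290]
10 hosts opened.

10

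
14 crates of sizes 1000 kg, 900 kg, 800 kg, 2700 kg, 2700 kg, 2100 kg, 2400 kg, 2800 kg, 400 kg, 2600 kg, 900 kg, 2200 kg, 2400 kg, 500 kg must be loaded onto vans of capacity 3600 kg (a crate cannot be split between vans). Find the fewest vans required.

Total = 2800 + 2700 + 2700 + 2600 + 2400 + 2400 + 2200 + 2100 + 1000 + 900 + 900 + 800 + 500 + 400 = 24400 kg.
Lower bound: ⌈24400/3600⌉ = 7 vans.
Also, 8 crates each exceed 1800 kg, and no two of those can share a van, so at least 8 vans are needed.
A packing using 8 vans:
  van 1: 2800 + 800 = 3600
  van 2: 2700 + 900 = 3600
  van 3: 2700 + 900 = 3600
  van 4: 2600 + 1000 = 3600
  van 5: 2400 + 500 + 400 = 3300
  van 6: 2400 = 2400
  van 7: 2200 = 2200
  van 8: 2100 = 2100
This matches the lower bound, so 8 is optimal.

8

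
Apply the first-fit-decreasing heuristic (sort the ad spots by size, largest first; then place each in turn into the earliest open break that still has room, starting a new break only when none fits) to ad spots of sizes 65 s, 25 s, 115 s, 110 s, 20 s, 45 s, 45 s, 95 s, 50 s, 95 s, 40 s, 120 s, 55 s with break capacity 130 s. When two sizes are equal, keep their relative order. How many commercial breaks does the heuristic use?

Sorted descending: 120, 115, 110, 95, 95, 65, 55, 50, 45, 45, 40, 25, 20.
  120 → break 1 (new)  [load 120/130]
  115 → break 2 (new)  [load 115/130]
  110 → break 3 (new)  [load 110/130]
  95 → break 4 (new)  [load 95/130]
  95 → break 5 (new)  [load 95/130]
  65 → break 6 (new)  [load 65/130]
  55 → break 6  [load 120/130]
  50 → break 7 (new)  [load 50/130]
  45 → break 7  [load 95/130]
  45 → break 8 (new)  [load 45/130]
  40 → break 8  [load 85/130]
  25 → break 4  [load 120/130]
  20 → break 3  [load 130/130]
8 commercial breaks opened.

8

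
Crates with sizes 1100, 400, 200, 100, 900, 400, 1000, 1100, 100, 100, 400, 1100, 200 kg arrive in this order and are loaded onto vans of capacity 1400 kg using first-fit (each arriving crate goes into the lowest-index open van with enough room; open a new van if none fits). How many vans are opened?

6

  1100 → van 1 (new)  [load 1100/1400]
  400 → van 2 (new)  [load 400/1400]
  200 → van 1  [load 1300/1400]
  100 → van 1  [load 1400/1400]
  900 → van 2  [load 1300/1400]
  400 → van 3 (new)  [load 400/1400]
  1000 → van 3  [load 1400/1400]
  1100 → van 4 (new)  [load 1100/1400]
  100 → van 2  [load 1400/1400]
  100 → van 4  [load 1200/1400]
  400 → van 5 (new)  [load 400/1400]
  1100 → van 6 (new)  [load 1100/1400]
  200 → van 4  [load 1400/1400]
6 vans opened.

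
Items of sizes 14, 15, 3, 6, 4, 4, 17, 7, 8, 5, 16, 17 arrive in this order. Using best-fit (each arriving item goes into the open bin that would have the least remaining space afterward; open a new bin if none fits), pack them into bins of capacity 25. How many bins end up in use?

  14 → bin 1 (new)  [load 14/25]
  15 → bin 2 (new)  [load 15/25]
  3 → bin 2  [load 18/25]
  6 → bin 2  [load 24/25]
  4 → bin 1  [load 18/25]
  4 → bin 1  [load 22/25]
  17 → bin 3 (new)  [load 17/25]
  7 → bin 3  [load 24/25]
  8 → bin 4 (new)  [load 8/25]
  5 → bin 4  [load 13/25]
  16 → bin 5 (new)  [load 16/25]
  17 → bin 6 (new)  [load 17/25]
6 bins opened.

6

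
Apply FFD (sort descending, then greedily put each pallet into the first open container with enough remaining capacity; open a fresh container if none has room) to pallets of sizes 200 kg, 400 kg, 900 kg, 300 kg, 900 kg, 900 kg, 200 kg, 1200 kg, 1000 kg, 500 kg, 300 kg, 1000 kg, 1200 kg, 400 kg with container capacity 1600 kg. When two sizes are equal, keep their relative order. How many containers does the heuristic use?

7

Sorted descending: 1200, 1200, 1000, 1000, 900, 900, 900, 500, 400, 400, 300, 300, 200, 200.
  1200 → container 1 (new)  [load 1200/1600]
  1200 → container 2 (new)  [load 1200/1600]
  1000 → container 3 (new)  [load 1000/1600]
  1000 → container 4 (new)  [load 1000/1600]
  900 → container 5 (new)  [load 900/1600]
  900 → container 6 (new)  [load 900/1600]
  900 → container 7 (new)  [load 900/1600]
  500 → container 3  [load 1500/1600]
  400 → container 1  [load 1600/1600]
  400 → container 2  [load 1600/1600]
  300 → container 4  [load 1300/1600]
  300 → container 4  [load 1600/1600]
  200 → container 5  [load 1100/1600]
  200 → container 5  [load 1300/1600]
7 containers opened.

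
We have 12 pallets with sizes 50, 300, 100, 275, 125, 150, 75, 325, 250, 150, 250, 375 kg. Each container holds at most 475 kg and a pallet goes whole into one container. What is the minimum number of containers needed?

6

Total = 375 + 325 + 300 + 275 + 250 + 250 + 150 + 150 + 125 + 100 + 75 + 50 = 2425 kg.
Lower bound: ⌈2425/475⌉ = 6 containers.
A packing using 6 containers:
  container 1: 375 + 100 = 475
  container 2: 325 + 150 = 475
  container 3: 300 + 150 = 450
  container 4: 275 + 125 + 75 = 475
  container 5: 250 + 50 = 300
  container 6: 250 = 250
This matches the lower bound, so 6 is optimal.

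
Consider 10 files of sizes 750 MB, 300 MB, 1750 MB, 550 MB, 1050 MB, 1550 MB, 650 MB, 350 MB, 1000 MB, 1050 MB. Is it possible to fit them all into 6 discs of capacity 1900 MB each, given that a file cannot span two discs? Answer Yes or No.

Yes

A valid assignment using 5 discs:
  disc 1: 1750 = 1750
  disc 2: 1550 + 350 = 1900
  disc 3: 1050 + 750 = 1800
  disc 4: 1050 + 650 = 1700
  disc 5: 1000 + 550 + 300 = 1850
That uses only 5 ≤ 6, so 6 discs are enough.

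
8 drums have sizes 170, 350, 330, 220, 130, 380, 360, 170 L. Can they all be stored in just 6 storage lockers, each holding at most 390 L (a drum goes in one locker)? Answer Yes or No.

Yes

A valid assignment using 6 storage lockers:
  locker 1: 380 = 380
  locker 2: 360 = 360
  locker 3: 350 = 350
  locker 4: 330 = 330
  locker 5: 220 + 170 = 390
  locker 6: 170 + 130 = 300
Every load is within 390 L, so 6 storage lockers suffice.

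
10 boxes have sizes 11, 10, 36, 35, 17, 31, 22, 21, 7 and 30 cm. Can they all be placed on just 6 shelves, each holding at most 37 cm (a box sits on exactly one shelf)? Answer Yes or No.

Total = 220 cm; ⌈220/37⌉ = 6.
The bound of 6 does not rule out 6, but exhaustive search shows no assignment into 6 shelves of capacity 37 cm exists — the minimum is 7.

No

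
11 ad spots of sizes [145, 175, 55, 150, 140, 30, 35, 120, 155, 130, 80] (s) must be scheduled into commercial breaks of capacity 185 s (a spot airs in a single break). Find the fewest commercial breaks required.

8

Total = 175 + 155 + 150 + 145 + 140 + 130 + 120 + 80 + 55 + 35 + 30 = 1215 s.
Lower bound: ⌈1215/185⌉ = 7 commercial breaks.
A packing using 8 commercial breaks:
  break 1: 175 = 175
  break 2: 155 + 30 = 185
  break 3: 150 + 35 = 185
  break 4: 145 = 145
  break 5: 140 = 140
  break 6: 130 + 55 = 185
  break 7: 120 = 120
  break 8: 80 = 80
No arrangement into 7 commercial breaks stays within capacity, so 8 is optimal.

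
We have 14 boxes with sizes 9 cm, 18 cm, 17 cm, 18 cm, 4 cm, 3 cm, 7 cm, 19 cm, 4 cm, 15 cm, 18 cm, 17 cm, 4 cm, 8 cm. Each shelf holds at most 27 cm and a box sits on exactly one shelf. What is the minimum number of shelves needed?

Total = 19 + 18 + 18 + 18 + 17 + 17 + 15 + 9 + 8 + 7 + 4 + 4 + 4 + 3 = 161 cm.
Lower bound: ⌈161/27⌉ = 6 shelves.
Also, 7 boxes each exceed 27/2 cm, and no two of those can share a shelf, so at least 7 shelves are needed.
A packing using 7 shelves:
  shelf 1: 19 + 8 = 27
  shelf 2: 18 + 9 = 27
  shelf 3: 18 + 7 = 25
  shelf 4: 18 + 4 + 4 = 26
  shelf 5: 17 + 4 + 3 = 24
  shelf 6: 17 = 17
  shelf 7: 15 = 15
This matches the lower bound, so 7 is optimal.

7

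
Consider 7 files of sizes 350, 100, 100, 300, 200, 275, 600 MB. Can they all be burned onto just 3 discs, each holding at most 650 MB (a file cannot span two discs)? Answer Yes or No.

No

Total = 1925 MB; ⌈1925/650⌉ = 3.
The bound of 3 does not rule out 3, but exhaustive search shows no assignment into 3 discs of capacity 650 MB exists — the minimum is 4.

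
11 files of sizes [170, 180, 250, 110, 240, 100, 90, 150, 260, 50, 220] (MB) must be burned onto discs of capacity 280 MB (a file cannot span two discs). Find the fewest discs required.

7

Total = 260 + 250 + 240 + 220 + 180 + 170 + 150 + 110 + 100 + 90 + 50 = 1820 MB.
Lower bound: ⌈1820/280⌉ = 7 discs.
A packing using 7 discs:
  disc 1: 260 = 260
  disc 2: 250 = 250
  disc 3: 240 = 240
  disc 4: 220 + 50 = 270
  disc 5: 180 + 100 = 280
  disc 6: 170 + 110 = 280
  disc 7: 150 + 90 = 240
This matches the lower bound, so 7 is optimal.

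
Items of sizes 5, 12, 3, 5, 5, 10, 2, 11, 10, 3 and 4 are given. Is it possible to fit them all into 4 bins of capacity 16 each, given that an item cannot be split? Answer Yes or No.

Total = 70; ⌈70/16⌉ = 5.
At least 5 bins are required, but only 4 are allowed.

No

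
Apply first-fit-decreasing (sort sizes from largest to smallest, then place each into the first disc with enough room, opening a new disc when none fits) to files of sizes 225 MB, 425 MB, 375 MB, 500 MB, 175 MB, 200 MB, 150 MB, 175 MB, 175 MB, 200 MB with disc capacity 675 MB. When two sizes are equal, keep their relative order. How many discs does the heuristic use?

Sorted descending: 500, 425, 375, 225, 200, 200, 175, 175, 175, 150.
  500 → disc 1 (new)  [load 500/675]
  425 → disc 2 (new)  [load 425/675]
  375 → disc 3 (new)  [load 375/675]
  225 → disc 2  [load 650/675]
  200 → disc 3  [load 575/675]
  200 → disc 4 (new)  [load 200/675]
  175 → disc 1  [load 675/675]
  175 → disc 4  [load 375/675]
  175 → disc 4  [load 550/675]
  150 → disc 5 (new)  [load 150/675]
5 discs opened.

5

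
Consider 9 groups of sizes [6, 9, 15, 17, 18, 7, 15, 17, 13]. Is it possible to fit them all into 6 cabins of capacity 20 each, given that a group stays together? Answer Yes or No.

No

Total = 117; ⌈117/20⌉ = 6.
The bound of 6 does not rule out 6, but exhaustive search shows no assignment into 6 cabins of capacity 20 exists — the minimum is 7.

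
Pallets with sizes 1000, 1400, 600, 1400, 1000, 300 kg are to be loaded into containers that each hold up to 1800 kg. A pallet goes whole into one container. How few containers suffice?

4

Total = 1400 + 1400 + 1000 + 1000 + 600 + 300 = 5700 kg.
Lower bound: ⌈5700/1800⌉ = 4 containers.
A packing using 4 containers:
  container 1: 1400 + 300 = 1700
  container 2: 1400 = 1400
  container 3: 1000 + 600 = 1600
  container 4: 1000 = 1000
This matches the lower bound, so 4 is optimal.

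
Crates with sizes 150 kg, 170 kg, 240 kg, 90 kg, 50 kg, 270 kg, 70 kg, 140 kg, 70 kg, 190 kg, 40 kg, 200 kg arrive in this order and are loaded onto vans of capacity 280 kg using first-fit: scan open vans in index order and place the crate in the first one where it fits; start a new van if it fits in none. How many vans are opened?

7

  150 → van 1 (new)  [load 150/280]
  170 → van 2 (new)  [load 170/280]
  240 → van 3 (new)  [load 240/280]
  90 → van 1  [load 240/280]
  50 → van 2  [load 220/280]
  270 → van 4 (new)  [load 270/280]
  70 → van 5 (new)  [load 70/280]
  140 → van 5  [load 210/280]
  70 → van 5  [load 280/280]
  190 → van 6 (new)  [load 190/280]
  40 → van 1  [load 280/280]
  200 → van 7 (new)  [load 200/280]
7 vans opened.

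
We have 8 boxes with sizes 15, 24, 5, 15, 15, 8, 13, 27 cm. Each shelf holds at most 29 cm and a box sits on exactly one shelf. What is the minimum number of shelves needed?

Total = 27 + 24 + 15 + 15 + 15 + 13 + 8 + 5 = 122 cm.
Lower bound: ⌈122/29⌉ = 5 shelves.
A packing using 5 shelves:
  shelf 1: 27 = 27
  shelf 2: 24 + 5 = 29
  shelf 3: 15 + 13 = 28
  shelf 4: 15 + 8 = 23
  shelf 5: 15 = 15
This matches the lower bound, so 5 is optimal.

5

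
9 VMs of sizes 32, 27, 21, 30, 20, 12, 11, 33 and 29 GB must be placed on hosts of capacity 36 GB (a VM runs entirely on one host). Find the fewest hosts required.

7

Total = 33 + 32 + 30 + 29 + 27 + 21 + 20 + 12 + 11 = 215 GB.
Lower bound: ⌈215/36⌉ = 6 hosts.
Also, 7 VMs each exceed 18 GB, and no two of those can share a host, so at least 7 hosts are needed.
A packing using 7 hosts:
  host 1: 33 = 33
  host 2: 32 = 32
  host 3: 30 = 30
  host 4: 29 = 29
  host 5: 27 = 27
  host 6: 21 + 12 = 33
  host 7: 20 + 11 = 31
This matches the lower bound, so 7 is optimal.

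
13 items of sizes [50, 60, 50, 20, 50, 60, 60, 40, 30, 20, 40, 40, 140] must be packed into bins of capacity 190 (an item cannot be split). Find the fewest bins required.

4

Total = 140 + 60 + 60 + 60 + 50 + 50 + 50 + 40 + 40 + 40 + 30 + 20 + 20 = 660.
Lower bound: ⌈660/190⌉ = 4 bins.
A packing using 4 bins:
  bin 1: 140 + 50 = 190
  bin 2: 60 + 60 + 60 = 180
  bin 3: 50 + 50 + 40 + 40 = 180
  bin 4: 40 + 30 + 20 + 20 = 110
This matches the lower bound, so 4 is optimal.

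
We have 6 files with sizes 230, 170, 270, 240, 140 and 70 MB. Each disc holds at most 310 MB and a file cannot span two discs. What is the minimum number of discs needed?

Total = 270 + 240 + 230 + 170 + 140 + 70 = 1120 MB.
Lower bound: ⌈1120/310⌉ = 4 discs.
A packing using 4 discs:
  disc 1: 270 = 270
  disc 2: 240 + 70 = 310
  disc 3: 230 = 230
  disc 4: 170 + 140 = 310
This matches the lower bound, so 4 is optimal.

4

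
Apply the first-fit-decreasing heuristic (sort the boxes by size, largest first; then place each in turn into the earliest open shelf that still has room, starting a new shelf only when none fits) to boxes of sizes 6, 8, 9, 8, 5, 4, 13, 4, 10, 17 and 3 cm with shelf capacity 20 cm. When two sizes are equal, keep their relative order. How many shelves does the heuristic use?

5

Sorted descending: 17, 13, 10, 9, 8, 8, 6, 5, 4, 4, 3.
  17 → shelf 1 (new)  [load 17/20]
  13 → shelf 2 (new)  [load 13/20]
  10 → shelf 3 (new)  [load 10/20]
  9 → shelf 3  [load 19/20]
  8 → shelf 4 (new)  [load 8/20]
  8 → shelf 4  [load 16/20]
  6 → shelf 2  [load 19/20]
  5 → shelf 5 (new)  [load 5/20]
  4 → shelf 4  [load 20/20]
  4 → shelf 5  [load 9/20]
  3 → shelf 1  [load 20/20]
5 shelves opened.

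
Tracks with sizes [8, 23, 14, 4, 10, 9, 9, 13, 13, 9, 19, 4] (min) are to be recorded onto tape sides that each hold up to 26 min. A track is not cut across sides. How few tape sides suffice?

6

Total = 23 + 19 + 14 + 13 + 13 + 10 + 9 + 9 + 9 + 8 + 4 + 4 = 135 min.
Lower bound: ⌈135/26⌉ = 6 tape sides.
A packing using 6 tape sides:
  side 1: 23 = 23
  side 2: 19 + 4 = 23
  side 3: 14 + 10 = 24
  side 4: 13 + 13 = 26
  side 5: 9 + 9 + 8 = 26
  side 6: 9 + 4 = 13
This matches the lower bound, so 6 is optimal.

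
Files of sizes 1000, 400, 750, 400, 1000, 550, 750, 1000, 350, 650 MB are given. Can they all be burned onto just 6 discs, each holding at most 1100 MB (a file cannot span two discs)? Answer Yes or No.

No

Total = 6850 MB; ⌈6850/1100⌉ = 7.
At least 7 discs are required, but only 6 are allowed.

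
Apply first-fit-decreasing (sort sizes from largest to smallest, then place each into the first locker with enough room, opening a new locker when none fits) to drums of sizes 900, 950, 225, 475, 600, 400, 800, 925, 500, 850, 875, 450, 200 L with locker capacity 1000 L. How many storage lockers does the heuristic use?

9

Sorted descending: 950, 925, 900, 875, 850, 800, 600, 500, 475, 450, 400, 225, 200.
  950 → locker 1 (new)  [load 950/1000]
  925 → locker 2 (new)  [load 925/1000]
  900 → locker 3 (new)  [load 900/1000]
  875 → locker 4 (new)  [load 875/1000]
  850 → locker 5 (new)  [load 850/1000]
  800 → locker 6 (new)  [load 800/1000]
  600 → locker 7 (new)  [load 600/1000]
  500 → locker 8 (new)  [load 500/1000]
  475 → locker 8  [load 975/1000]
  450 → locker 9 (new)  [load 450/1000]
  400 → locker 7  [load 1000/1000]
  225 → locker 9  [load 675/1000]
  200 → locker 6  [load 1000/1000]
9 storage lockers opened.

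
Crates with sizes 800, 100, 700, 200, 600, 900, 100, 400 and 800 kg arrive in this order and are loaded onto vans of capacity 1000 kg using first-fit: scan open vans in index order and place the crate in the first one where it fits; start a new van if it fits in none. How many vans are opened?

  800 → van 1 (new)  [load 800/1000]
  100 → van 1  [load 900/1000]
  700 → van 2 (new)  [load 700/1000]
  200 → van 2  [load 900/1000]
  600 → van 3 (new)  [load 600/1000]
  900 → van 4 (new)  [load 900/1000]
  100 → van 1  [load 1000/1000]
  400 → van 3  [load 1000/1000]
  800 → van 5 (new)  [load 800/1000]
5 vans opened.

5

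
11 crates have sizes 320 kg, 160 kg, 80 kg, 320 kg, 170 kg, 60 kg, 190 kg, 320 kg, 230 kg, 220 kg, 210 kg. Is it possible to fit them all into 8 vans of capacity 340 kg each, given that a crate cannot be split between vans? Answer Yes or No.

Yes

A valid assignment using 8 vans:
  van 1: 320 = 320
  van 2: 320 = 320
  van 3: 320 = 320
  van 4: 230 + 80 = 310
  van 5: 220 + 60 = 280
  van 6: 210 = 210
  van 7: 190 = 190
  van 8: 170 + 160 = 330
Every load is within 340 kg, so 8 vans suffice.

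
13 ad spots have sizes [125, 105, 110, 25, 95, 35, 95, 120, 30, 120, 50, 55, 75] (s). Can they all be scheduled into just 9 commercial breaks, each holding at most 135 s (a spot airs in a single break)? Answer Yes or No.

A valid assignment using 9 commercial breaks:
  break 1: 125 = 125
  break 2: 120 = 120
  break 3: 120 = 120
  break 4: 110 + 25 = 135
  break 5: 105 + 30 = 135
  break 6: 95 + 35 = 130
  break 7: 95 = 95
  break 8: 75 + 55 = 130
  break 9: 50 = 50
Every load is within 135 s, so 9 commercial breaks suffice.

Yes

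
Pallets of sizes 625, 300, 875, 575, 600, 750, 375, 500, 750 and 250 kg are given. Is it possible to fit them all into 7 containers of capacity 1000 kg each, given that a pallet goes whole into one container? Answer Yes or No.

Yes

A valid assignment using 7 containers:
  container 1: 875 = 875
  container 2: 750 + 250 = 1000
  container 3: 750 = 750
  container 4: 625 + 375 = 1000
  container 5: 600 + 300 = 900
  container 6: 575 = 575
  container 7: 500 = 500
Every load is within 1000 kg, so 7 containers suffice.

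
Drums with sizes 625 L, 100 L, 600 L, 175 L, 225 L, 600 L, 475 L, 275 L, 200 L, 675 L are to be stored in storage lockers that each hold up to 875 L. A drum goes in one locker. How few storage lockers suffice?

Total = 675 + 625 + 600 + 600 + 475 + 275 + 225 + 200 + 175 + 100 = 3950 L.
Lower bound: ⌈3950/875⌉ = 5 storage lockers.
A packing using 5 storage lockers:
  locker 1: 675 + 200 = 875
  locker 2: 625 + 225 = 850
  locker 3: 600 + 275 = 875
  locker 4: 600 + 175 + 100 = 875
  locker 5: 475 = 475
This matches the lower bound, so 5 is optimal.

5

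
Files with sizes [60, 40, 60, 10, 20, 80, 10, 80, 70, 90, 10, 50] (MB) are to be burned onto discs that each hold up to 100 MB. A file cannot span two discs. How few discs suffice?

7

Total = 90 + 80 + 80 + 70 + 60 + 60 + 50 + 40 + 20 + 10 + 10 + 10 = 580 MB.
Lower bound: ⌈580/100⌉ = 6 discs.
A packing using 7 discs:
  disc 1: 90 + 10 = 100
  disc 2: 80 + 20 = 100
  disc 3: 80 + 10 + 10 = 100
  disc 4: 70 = 70
  disc 5: 60 + 40 = 100
  disc 6: 60 = 60
  disc 7: 50 = 50
No arrangement into 6 discs stays within capacity, so 7 is optimal.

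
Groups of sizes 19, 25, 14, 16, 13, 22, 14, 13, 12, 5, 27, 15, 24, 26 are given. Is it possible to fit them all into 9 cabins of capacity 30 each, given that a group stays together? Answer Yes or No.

No

Total = 245; ⌈245/30⌉ = 9.
The bound of 9 does not rule out 9, but exhaustive search shows no assignment into 9 cabins of capacity 30 exists — the minimum is 10.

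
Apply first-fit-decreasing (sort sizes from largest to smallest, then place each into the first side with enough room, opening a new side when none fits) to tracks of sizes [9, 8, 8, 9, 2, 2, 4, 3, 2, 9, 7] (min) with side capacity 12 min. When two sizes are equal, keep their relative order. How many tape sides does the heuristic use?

Sorted descending: 9, 9, 9, 8, 8, 7, 4, 3, 2, 2, 2.
  9 → side 1 (new)  [load 9/12]
  9 → side 2 (new)  [load 9/12]
  9 → side 3 (new)  [load 9/12]
  8 → side 4 (new)  [load 8/12]
  8 → side 5 (new)  [load 8/12]
  7 → side 6 (new)  [load 7/12]
  4 → side 4  [load 12/12]
  3 → side 1  [load 12/12]
  2 → side 2  [load 11/12]
  2 → side 3  [load 11/12]
  2 → side 5  [load 10/12]
6 tape sides opened.

6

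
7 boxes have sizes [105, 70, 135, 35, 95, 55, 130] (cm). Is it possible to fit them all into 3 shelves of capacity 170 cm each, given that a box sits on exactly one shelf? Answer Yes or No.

Total = 625 cm; ⌈625/170⌉ = 4.
At least 4 shelves are required, but only 3 are allowed.

No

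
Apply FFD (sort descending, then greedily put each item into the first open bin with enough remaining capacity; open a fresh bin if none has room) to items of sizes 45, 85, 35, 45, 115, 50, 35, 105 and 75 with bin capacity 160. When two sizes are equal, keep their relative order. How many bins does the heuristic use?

4

Sorted descending: 115, 105, 85, 75, 50, 45, 45, 35, 35.
  115 → bin 1 (new)  [load 115/160]
  105 → bin 2 (new)  [load 105/160]
  85 → bin 3 (new)  [load 85/160]
  75 → bin 3  [load 160/160]
  50 → bin 2  [load 155/160]
  45 → bin 1  [load 160/160]
  45 → bin 4 (new)  [load 45/160]
  35 → bin 4  [load 80/160]
  35 → bin 4  [load 115/160]
4 bins opened.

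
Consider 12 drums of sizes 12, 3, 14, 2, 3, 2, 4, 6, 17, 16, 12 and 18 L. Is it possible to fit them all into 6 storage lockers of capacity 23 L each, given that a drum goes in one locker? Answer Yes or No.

A valid assignment using 6 storage lockers:
  locker 1: 18 + 4 = 22
  locker 2: 17 + 6 = 23
  locker 3: 16 + 3 + 3 = 22
  locker 4: 14 + 2 + 2 = 18
  locker 5: 12 = 12
  locker 6: 12 = 12
Every load is within 23 L, so 6 storage lockers suffice.

Yes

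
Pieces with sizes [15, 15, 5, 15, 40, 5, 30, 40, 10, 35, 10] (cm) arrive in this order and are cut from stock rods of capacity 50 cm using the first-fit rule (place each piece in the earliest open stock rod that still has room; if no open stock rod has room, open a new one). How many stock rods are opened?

5

  15 → stock rod 1 (new)  [load 15/50]
  15 → stock rod 1  [load 30/50]
  5 → stock rod 1  [load 35/50]
  15 → stock rod 1  [load 50/50]
  40 → stock rod 2 (new)  [load 40/50]
  5 → stock rod 2  [load 45/50]
  30 → stock rod 3 (new)  [load 30/50]
  40 → stock rod 4 (new)  [load 40/50]
  10 → stock rod 3  [load 40/50]
  35 → stock rod 5 (new)  [load 35/50]
  10 → stock rod 3  [load 50/50]
5 stock rods opened.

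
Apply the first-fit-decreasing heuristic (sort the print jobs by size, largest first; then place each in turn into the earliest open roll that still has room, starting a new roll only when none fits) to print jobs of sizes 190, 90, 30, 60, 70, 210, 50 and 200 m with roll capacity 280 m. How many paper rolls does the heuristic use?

Sorted descending: 210, 200, 190, 90, 70, 60, 50, 30.
  210 → roll 1 (new)  [load 210/280]
  200 → roll 2 (new)  [load 200/280]
  190 → roll 3 (new)  [load 190/280]
  90 → roll 3  [load 280/280]
  70 → roll 1  [load 280/280]
  60 → roll 2  [load 260/280]
  50 → roll 4 (new)  [load 50/280]
  30 → roll 4  [load 80/280]
4 paper rolls opened.

4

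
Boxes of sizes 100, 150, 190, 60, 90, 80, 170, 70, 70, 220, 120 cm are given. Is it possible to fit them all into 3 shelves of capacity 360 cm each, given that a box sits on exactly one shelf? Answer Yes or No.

Total = 1320 cm; ⌈1320/360⌉ = 4.
At least 4 shelves are required, but only 3 are allowed.

No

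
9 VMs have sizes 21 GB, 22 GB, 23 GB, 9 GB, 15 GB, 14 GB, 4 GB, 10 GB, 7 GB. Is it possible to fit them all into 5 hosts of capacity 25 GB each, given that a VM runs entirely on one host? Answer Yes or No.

Total = 125 GB; ⌈125/25⌉ = 5.
The bound of 5 does not rule out 5, but exhaustive search shows no assignment into 5 hosts of capacity 25 GB exists — the minimum is 6.

No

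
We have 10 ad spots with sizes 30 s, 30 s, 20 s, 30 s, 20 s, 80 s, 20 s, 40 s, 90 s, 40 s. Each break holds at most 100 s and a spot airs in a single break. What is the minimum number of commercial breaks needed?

Total = 90 + 80 + 40 + 40 + 30 + 30 + 30 + 20 + 20 + 20 = 400 s.
Lower bound: ⌈400/100⌉ = 4 commercial breaks.
A packing using 5 commercial breaks:
  break 1: 90 = 90
  break 2: 80 + 20 = 100
  break 3: 40 + 40 + 20 = 100
  break 4: 30 + 30 + 30 = 90
  break 5: 20 = 20
No arrangement into 4 commercial breaks stays within capacity, so 5 is optimal.

5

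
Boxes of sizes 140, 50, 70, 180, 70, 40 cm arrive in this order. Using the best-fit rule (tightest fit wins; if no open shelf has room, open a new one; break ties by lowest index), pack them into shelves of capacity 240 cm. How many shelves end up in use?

3

  140 → shelf 1 (new)  [load 140/240]
  50 → shelf 1  [load 190/240]
  70 → shelf 2 (new)  [load 70/240]
  180 → shelf 3 (new)  [load 180/240]
  70 → shelf 2  [load 140/240]
  40 → shelf 1  [load 230/240]
3 shelves opened.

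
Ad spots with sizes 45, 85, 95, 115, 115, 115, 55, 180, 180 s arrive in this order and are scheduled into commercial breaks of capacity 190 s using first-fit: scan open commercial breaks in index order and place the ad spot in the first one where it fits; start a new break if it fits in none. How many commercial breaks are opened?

7

  45 → break 1 (new)  [load 45/190]
  85 → break 1  [load 130/190]
  95 → break 2 (new)  [load 95/190]
  115 → break 3 (new)  [load 115/190]
  115 → break 4 (new)  [load 115/190]
  115 → break 5 (new)  [load 115/190]
  55 → break 1  [load 185/190]
  180 → break 6 (new)  [load 180/190]
  180 → break 7 (new)  [load 180/190]
7 commercial breaks opened.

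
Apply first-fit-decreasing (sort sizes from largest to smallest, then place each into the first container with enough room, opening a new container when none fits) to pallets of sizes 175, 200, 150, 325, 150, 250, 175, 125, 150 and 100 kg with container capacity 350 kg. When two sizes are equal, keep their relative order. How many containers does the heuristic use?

6

Sorted descending: 325, 250, 200, 175, 175, 150, 150, 150, 125, 100.
  325 → container 1 (new)  [load 325/350]
  250 → container 2 (new)  [load 250/350]
  200 → container 3 (new)  [load 200/350]
  175 → container 4 (new)  [load 175/350]
  175 → container 4  [load 350/350]
  150 → container 3  [load 350/350]
  150 → container 5 (new)  [load 150/350]
  150 → container 5  [load 300/350]
  125 → container 6 (new)  [load 125/350]
  100 → container 2  [load 350/350]
6 containers opened.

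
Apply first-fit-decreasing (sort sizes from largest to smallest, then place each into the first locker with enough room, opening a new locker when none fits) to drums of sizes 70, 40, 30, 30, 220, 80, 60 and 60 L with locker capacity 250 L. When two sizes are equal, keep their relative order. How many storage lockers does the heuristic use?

Sorted descending: 220, 80, 70, 60, 60, 40, 30, 30.
  220 → locker 1 (new)  [load 220/250]
  80 → locker 2 (new)  [load 80/250]
  70 → locker 2  [load 150/250]
  60 → locker 2  [load 210/250]
  60 → locker 3 (new)  [load 60/250]
  40 → locker 2  [load 250/250]
  30 → locker 1  [load 250/250]
  30 → locker 3  [load 90/250]
3 storage lockers opened.

3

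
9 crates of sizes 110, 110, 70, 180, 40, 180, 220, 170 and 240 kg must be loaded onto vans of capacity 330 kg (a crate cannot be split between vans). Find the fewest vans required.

Total = 240 + 220 + 180 + 180 + 170 + 110 + 110 + 70 + 40 = 1320 kg.
Lower bound: ⌈1320/330⌉ = 4 vans.
Also, 5 crates each exceed 165 kg, and no two of those can share a van, so at least 5 vans are needed.
A packing using 5 vans:
  van 1: 240 + 70 = 310
  van 2: 220 + 110 = 330
  van 3: 180 + 110 + 40 = 330
  van 4: 180 = 180
  van 5: 170 = 170
This matches the lower bound, so 5 is optimal.

5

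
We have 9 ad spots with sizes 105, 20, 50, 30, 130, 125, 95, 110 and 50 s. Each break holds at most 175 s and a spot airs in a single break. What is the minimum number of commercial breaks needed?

5

Total = 130 + 125 + 110 + 105 + 95 + 50 + 50 + 30 + 20 = 715 s.
Lower bound: ⌈715/175⌉ = 5 commercial breaks.
A packing using 5 commercial breaks:
  break 1: 130 + 30 = 160
  break 2: 125 + 50 = 175
  break 3: 110 + 50 = 160
  break 4: 105 + 20 = 125
  break 5: 95 = 95
This matches the lower bound, so 5 is optimal.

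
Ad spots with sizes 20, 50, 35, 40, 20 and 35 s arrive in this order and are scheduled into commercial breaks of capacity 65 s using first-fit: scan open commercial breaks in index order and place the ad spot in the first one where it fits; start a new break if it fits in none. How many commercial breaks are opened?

4

  20 → break 1 (new)  [load 20/65]
  50 → break 2 (new)  [load 50/65]
  35 → break 1  [load 55/65]
  40 → break 3 (new)  [load 40/65]
  20 → break 3  [load 60/65]
  35 → break 4 (new)  [load 35/65]
4 commercial breaks opened.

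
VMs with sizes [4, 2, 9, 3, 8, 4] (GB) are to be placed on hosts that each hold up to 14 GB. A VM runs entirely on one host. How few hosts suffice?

3

Total = 9 + 8 + 4 + 4 + 3 + 2 = 30 GB.
Lower bound: ⌈30/14⌉ = 3 hosts.
A packing using 3 hosts:
  host 1: 9 + 4 = 13
  host 2: 8 + 4 + 2 = 14
  host 3: 3 = 3
This matches the lower bound, so 3 is optimal.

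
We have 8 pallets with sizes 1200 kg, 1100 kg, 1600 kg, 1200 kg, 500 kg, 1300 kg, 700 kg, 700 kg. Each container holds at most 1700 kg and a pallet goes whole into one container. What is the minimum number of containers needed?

6

Total = 1600 + 1300 + 1200 + 1200 + 1100 + 700 + 700 + 500 = 8300 kg.
Lower bound: ⌈8300/1700⌉ = 5 containers.
A packing using 6 containers:
  container 1: 1600 = 1600
  container 2: 1300 = 1300
  container 3: 1200 + 500 = 1700
  container 4: 1200 = 1200
  container 5: 1100 = 1100
  container 6: 700 + 700 = 1400
No arrangement into 5 containers stays within capacity, so 6 is optimal.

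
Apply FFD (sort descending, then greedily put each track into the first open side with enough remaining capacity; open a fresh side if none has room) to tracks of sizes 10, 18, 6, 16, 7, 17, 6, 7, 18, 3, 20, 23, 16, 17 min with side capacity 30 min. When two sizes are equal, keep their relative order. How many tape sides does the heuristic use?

8

Sorted descending: 23, 20, 18, 18, 17, 17, 16, 16, 10, 7, 7, 6, 6, 3.
  23 → side 1 (new)  [load 23/30]
  20 → side 2 (new)  [load 20/30]
  18 → side 3 (new)  [load 18/30]
  18 → side 4 (new)  [load 18/30]
  17 → side 5 (new)  [load 17/30]
  17 → side 6 (new)  [load 17/30]
  16 → side 7 (new)  [load 16/30]
  16 → side 8 (new)  [load 16/30]
  10 → side 2  [load 30/30]
  7 → side 1  [load 30/30]
  7 → side 3  [load 25/30]
  6 → side 4  [load 24/30]
  6 → side 4  [load 30/30]
  3 → side 3  [load 28/30]
8 tape sides opened.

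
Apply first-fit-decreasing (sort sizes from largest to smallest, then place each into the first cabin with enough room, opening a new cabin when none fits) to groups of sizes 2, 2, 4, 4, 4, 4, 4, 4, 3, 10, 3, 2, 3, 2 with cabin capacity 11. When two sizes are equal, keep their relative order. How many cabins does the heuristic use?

5

Sorted descending: 10, 4, 4, 4, 4, 4, 4, 3, 3, 3, 2, 2, 2, 2.
  10 → cabin 1 (new)  [load 10/11]
  4 → cabin 2 (new)  [load 4/11]
  4 → cabin 2  [load 8/11]
  4 → cabin 3 (new)  [load 4/11]
  4 → cabin 3  [load 8/11]
  4 → cabin 4 (new)  [load 4/11]
  4 → cabin 4  [load 8/11]
  3 → cabin 2  [load 11/11]
  3 → cabin 3  [load 11/11]
  3 → cabin 4  [load 11/11]
  2 → cabin 5 (new)  [load 2/11]
  2 → cabin 5  [load 4/11]
  2 → cabin 5  [load 6/11]
  2 → cabin 5  [load 8/11]
5 cabins opened.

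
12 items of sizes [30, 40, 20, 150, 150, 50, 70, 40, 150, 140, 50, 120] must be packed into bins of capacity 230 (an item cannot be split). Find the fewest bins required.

Total = 150 + 150 + 150 + 140 + 120 + 70 + 50 + 50 + 40 + 40 + 30 + 20 = 1010.
Lower bound: ⌈1010/230⌉ = 5 bins.
A packing using 5 bins:
  bin 1: 150 + 70 = 220
  bin 2: 150 + 50 + 30 = 230
  bin 3: 150 + 50 + 20 = 220
  bin 4: 140 + 40 + 40 = 220
  bin 5: 120 = 120
This matches the lower bound, so 5 is optimal.

5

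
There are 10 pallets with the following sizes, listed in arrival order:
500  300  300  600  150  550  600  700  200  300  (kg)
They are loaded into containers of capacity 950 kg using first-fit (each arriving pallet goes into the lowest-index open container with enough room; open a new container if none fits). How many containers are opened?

5

  500 → container 1 (new)  [load 500/950]
  300 → container 1  [load 800/950]
  300 → container 2 (new)  [load 300/950]
  600 → container 2  [load 900/950]
  150 → container 1  [load 950/950]
  550 → container 3 (new)  [load 550/950]
  600 → container 4 (new)  [load 600/950]
  700 → container 5 (new)  [load 700/950]
  200 → container 3  [load 750/950]
  300 → container 4  [load 900/950]
5 containers opened.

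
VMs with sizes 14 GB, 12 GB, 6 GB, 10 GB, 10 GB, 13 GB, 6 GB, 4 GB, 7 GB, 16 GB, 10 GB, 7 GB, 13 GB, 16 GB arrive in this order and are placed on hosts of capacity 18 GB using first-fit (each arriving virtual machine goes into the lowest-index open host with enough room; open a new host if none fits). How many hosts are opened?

  14 → host 1 (new)  [load 14/18]
  12 → host 2 (new)  [load 12/18]
  6 → host 2  [load 18/18]
  10 → host 3 (new)  [load 10/18]
  10 → host 4 (new)  [load 10/18]
  13 → host 5 (new)  [load 13/18]
  6 → host 3  [load 16/18]
  4 → host 1  [load 18/18]
  7 → host 4  [load 17/18]
  16 → host 6 (new)  [load 16/18]
  10 → host 7 (new)  [load 10/18]
  7 → host 7  [load 17/18]
  13 → host 8 (new)  [load 13/18]
  16 → host 9 (new)  [load 16/18]
9 hosts opened.

9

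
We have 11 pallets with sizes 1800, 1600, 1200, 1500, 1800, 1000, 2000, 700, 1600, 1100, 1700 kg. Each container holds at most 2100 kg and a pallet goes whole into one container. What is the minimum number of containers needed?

Total = 2000 + 1800 + 1800 + 1700 + 1600 + 1600 + 1500 + 1200 + 1100 + 1000 + 700 = 16000 kg.
Lower bound: ⌈16000/2100⌉ = 8 containers.
Also, 9 pallets each exceed 1050 kg, and no two of those can share a container, so at least 9 containers are needed.
A packing using 9 containers:
  container 1: 2000 = 2000
  container 2: 1800 = 1800
  container 3: 1800 = 1800
  container 4: 1700 = 1700
  container 5: 1600 = 1600
  container 6: 1600 = 1600
  container 7: 1500 = 1500
  container 8: 1200 + 700 = 1900
  container 9: 1100 + 1000 = 2100
This matches the lower bound, so 9 is optimal.

9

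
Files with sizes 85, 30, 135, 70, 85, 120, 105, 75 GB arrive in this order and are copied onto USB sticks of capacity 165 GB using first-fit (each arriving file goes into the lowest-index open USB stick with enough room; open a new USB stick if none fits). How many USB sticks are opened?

  85 → USB stick 1 (new)  [load 85/165]
  30 → USB stick 1  [load 115/165]
  135 → USB stick 2 (new)  [load 135/165]
  70 → USB stick 3 (new)  [load 70/165]
  85 → USB stick 3  [load 155/165]
  120 → USB stick 4 (new)  [load 120/165]
  105 → USB stick 5 (new)  [load 105/165]
  75 → USB stick 6 (new)  [load 75/165]
6 USB sticks opened.

6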